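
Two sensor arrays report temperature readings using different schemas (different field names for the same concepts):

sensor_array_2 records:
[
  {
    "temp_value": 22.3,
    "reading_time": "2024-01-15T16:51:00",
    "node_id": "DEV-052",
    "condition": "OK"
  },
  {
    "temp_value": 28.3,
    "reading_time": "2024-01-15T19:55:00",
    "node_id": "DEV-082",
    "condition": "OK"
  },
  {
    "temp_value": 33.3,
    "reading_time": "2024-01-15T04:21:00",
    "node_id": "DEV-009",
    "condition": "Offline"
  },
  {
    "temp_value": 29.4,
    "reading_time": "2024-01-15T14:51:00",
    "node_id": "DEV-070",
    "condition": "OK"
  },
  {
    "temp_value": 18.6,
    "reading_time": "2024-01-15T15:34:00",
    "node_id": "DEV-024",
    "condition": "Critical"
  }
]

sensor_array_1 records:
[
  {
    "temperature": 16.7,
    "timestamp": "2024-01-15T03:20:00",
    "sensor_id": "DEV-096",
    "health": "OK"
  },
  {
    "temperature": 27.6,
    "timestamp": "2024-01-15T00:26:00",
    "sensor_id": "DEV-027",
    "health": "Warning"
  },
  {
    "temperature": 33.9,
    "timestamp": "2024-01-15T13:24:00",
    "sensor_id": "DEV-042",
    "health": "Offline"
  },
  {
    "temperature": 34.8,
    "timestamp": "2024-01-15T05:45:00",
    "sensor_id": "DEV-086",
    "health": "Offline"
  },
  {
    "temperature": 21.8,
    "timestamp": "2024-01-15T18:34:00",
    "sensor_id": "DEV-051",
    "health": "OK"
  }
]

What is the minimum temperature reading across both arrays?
16.7

Schema mapping: "temp_value" (sensor_array_2) = "temperature" (sensor_array_1) = temperature reading

Minimum in sensor_array_2: 18.6
Minimum in sensor_array_1: 16.7

Overall minimum: min(18.6, 16.7) = 16.7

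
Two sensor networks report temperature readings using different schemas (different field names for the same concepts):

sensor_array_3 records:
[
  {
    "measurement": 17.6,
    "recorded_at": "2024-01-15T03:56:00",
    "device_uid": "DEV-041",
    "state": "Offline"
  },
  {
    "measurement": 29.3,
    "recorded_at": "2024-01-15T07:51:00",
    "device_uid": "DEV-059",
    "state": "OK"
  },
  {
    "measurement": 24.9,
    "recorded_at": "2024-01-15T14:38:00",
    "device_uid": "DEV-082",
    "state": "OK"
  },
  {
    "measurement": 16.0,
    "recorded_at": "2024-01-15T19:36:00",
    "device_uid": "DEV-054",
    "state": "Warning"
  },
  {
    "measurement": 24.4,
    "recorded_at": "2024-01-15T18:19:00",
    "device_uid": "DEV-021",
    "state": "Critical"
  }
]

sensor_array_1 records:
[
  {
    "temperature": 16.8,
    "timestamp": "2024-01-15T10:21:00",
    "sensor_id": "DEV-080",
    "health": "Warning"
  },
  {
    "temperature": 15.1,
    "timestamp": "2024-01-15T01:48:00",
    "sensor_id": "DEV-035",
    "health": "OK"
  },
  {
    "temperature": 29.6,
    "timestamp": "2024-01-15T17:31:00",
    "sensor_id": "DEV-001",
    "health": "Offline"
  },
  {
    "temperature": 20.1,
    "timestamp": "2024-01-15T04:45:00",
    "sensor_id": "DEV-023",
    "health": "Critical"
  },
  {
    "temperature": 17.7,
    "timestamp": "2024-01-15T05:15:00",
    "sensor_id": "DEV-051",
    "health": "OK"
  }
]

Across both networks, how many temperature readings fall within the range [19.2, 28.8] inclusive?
3

Schema mapping: "measurement" (sensor_array_3) = "temperature" (sensor_array_1) = temperature

Readings in [19.2, 28.8] from sensor_array_3: 2
Readings in [19.2, 28.8] from sensor_array_1: 1

Total count: 2 + 1 = 3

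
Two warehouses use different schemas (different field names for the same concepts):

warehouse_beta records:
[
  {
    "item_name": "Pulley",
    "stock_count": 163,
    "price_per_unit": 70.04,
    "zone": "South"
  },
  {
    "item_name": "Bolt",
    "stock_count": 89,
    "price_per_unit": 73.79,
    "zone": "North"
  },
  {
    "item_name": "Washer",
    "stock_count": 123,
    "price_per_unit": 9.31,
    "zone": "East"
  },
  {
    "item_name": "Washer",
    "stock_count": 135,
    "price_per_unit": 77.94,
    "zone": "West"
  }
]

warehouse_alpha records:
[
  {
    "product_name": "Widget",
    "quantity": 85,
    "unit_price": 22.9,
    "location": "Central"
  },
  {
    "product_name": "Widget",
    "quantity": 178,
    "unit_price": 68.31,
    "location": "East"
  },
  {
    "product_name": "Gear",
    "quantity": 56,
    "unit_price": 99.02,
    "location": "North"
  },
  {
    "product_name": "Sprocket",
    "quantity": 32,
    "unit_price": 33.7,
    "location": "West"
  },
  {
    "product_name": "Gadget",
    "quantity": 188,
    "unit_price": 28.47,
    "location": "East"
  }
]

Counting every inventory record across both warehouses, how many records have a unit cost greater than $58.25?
5

Schema mapping: "price_per_unit" (warehouse_beta) = "unit_price" (warehouse_alpha) = unit cost

Records > $58.25 in warehouse_beta: 3
Records > $58.25 in warehouse_alpha: 2

Total count: 3 + 2 = 5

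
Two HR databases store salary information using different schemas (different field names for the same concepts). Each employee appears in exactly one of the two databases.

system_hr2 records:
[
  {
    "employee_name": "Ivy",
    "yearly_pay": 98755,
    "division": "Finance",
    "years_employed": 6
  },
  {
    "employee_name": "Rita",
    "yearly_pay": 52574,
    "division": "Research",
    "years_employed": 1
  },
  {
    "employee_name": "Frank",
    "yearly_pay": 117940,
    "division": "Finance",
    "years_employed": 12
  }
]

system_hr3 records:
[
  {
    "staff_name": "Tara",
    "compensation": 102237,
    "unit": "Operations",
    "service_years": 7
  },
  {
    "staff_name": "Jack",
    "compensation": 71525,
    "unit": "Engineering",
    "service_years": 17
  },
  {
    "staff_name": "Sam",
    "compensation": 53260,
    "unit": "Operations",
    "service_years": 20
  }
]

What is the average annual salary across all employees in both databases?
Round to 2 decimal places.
82715.17

Schema mapping: "yearly_pay" (system_hr2) = "compensation" (system_hr3) = annual salary

All salaries: [98755, 52574, 117940, 102237, 71525, 53260]
Sum: 496291
Count: 6
Average: 496291 / 6 = 82715.17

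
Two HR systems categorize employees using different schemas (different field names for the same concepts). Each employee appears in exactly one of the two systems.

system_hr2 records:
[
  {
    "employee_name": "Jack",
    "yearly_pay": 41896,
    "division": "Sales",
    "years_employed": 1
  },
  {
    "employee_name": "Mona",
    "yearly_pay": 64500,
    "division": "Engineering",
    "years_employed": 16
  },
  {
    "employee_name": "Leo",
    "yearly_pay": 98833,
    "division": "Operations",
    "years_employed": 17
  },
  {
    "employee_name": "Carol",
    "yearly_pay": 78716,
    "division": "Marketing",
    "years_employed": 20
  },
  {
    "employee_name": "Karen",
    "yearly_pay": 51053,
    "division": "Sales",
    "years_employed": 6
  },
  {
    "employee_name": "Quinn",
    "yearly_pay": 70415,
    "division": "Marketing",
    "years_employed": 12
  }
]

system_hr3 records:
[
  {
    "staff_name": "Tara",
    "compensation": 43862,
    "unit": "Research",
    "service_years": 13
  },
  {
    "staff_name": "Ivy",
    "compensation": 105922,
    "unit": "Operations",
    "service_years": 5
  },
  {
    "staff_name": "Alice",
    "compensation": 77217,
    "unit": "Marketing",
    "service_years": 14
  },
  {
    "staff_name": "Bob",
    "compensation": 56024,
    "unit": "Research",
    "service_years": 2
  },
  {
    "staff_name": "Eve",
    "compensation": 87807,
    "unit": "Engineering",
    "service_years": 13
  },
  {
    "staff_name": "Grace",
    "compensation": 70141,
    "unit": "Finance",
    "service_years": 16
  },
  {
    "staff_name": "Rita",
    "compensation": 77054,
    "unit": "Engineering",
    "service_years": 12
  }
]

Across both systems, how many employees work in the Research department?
2

Schema mapping: "division" (system_hr2) = "unit" (system_hr3) = department

Research employees in system_hr2: 0
Research employees in system_hr3: 2

Total in Research: 0 + 2 = 2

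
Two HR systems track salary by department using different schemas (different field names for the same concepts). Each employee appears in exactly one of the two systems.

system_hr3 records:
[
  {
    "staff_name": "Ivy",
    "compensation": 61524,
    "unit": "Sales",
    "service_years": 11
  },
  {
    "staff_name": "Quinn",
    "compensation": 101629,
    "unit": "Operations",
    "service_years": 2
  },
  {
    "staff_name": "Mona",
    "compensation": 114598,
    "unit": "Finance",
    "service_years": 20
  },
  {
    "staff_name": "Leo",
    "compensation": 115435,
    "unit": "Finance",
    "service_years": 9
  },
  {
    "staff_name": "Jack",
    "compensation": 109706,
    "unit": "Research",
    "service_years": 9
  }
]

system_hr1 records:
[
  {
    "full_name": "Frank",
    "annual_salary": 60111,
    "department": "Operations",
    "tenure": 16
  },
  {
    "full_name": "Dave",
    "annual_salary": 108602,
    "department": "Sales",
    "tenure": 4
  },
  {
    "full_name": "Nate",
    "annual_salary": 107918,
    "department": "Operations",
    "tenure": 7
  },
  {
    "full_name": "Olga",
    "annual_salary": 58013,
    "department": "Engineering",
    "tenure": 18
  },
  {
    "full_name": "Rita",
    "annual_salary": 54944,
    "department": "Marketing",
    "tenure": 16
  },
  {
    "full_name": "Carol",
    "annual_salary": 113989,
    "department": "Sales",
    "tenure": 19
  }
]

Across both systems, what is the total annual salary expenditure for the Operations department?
269658

Schema mappings:
- "unit" (system_hr3) = "department" (system_hr1) = department
- "compensation" (system_hr3) = "annual_salary" (system_hr1) = salary

Operations salaries from system_hr3: 101629
Operations salaries from system_hr1: 168029

Total: 101629 + 168029 = 269658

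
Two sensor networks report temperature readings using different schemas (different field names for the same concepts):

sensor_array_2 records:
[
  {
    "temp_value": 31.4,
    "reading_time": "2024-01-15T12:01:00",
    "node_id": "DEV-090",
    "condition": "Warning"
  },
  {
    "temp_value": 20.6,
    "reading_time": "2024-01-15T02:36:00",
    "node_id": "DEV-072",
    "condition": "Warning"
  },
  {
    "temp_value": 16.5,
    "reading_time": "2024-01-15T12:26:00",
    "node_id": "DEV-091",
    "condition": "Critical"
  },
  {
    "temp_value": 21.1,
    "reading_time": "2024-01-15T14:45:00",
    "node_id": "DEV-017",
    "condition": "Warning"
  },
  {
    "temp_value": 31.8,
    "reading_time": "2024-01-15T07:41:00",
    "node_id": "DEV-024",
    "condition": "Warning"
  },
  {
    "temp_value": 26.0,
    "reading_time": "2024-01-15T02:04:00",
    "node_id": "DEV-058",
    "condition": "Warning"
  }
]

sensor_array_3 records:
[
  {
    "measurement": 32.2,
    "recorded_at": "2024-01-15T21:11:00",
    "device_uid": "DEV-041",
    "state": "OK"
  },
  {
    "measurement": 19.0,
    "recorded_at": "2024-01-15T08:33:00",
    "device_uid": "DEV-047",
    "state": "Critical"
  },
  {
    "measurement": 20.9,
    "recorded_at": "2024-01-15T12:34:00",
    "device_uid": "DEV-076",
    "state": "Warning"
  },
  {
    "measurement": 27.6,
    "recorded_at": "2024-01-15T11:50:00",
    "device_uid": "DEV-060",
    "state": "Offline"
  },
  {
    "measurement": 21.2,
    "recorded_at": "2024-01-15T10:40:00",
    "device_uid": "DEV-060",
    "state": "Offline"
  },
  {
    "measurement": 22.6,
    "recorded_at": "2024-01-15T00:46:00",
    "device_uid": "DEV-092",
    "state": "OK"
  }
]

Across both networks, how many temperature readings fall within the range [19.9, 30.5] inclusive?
7

Schema mapping: "temp_value" (sensor_array_2) = "measurement" (sensor_array_3) = temperature

Readings in [19.9, 30.5] from sensor_array_2: 3
Readings in [19.9, 30.5] from sensor_array_3: 4

Total count: 3 + 4 = 7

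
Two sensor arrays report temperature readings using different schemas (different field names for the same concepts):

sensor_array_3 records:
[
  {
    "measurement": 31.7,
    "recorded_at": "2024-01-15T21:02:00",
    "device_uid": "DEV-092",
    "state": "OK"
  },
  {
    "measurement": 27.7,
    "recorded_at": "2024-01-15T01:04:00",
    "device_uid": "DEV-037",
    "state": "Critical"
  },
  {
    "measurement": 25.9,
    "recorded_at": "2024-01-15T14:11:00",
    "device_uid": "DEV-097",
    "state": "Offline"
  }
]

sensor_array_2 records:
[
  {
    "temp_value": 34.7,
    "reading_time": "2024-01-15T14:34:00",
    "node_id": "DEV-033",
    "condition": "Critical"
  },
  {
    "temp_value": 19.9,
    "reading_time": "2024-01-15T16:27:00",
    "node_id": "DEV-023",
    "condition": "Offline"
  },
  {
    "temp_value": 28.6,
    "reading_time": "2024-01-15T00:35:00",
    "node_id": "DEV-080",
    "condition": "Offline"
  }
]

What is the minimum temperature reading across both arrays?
19.9

Schema mapping: "measurement" (sensor_array_3) = "temp_value" (sensor_array_2) = temperature reading

Minimum in sensor_array_3: 25.9
Minimum in sensor_array_2: 19.9

Overall minimum: min(25.9, 19.9) = 19.9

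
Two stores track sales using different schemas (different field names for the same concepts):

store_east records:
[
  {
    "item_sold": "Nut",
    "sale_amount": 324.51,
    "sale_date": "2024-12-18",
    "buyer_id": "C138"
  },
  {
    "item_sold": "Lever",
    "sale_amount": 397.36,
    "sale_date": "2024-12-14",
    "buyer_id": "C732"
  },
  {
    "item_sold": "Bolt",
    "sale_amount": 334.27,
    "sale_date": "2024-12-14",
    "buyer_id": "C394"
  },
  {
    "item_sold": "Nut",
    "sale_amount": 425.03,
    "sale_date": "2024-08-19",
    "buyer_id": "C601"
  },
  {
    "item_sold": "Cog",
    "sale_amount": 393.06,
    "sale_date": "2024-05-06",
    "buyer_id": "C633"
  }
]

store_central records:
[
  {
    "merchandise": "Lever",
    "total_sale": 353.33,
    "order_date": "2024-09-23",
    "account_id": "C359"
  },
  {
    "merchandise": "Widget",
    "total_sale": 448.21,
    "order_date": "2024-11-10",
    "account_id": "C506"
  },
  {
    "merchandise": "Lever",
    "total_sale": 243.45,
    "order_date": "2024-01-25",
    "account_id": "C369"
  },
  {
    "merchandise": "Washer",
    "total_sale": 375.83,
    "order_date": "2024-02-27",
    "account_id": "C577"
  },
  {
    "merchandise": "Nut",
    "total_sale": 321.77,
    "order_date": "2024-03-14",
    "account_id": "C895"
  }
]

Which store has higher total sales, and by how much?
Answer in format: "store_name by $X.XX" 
store_east by $131.64

Schema mapping: "sale_amount" (store_east) = "total_sale" (store_central) = sale amount

Total for store_east: 1874.23
Total for store_central: 1742.59

Difference: |1874.23 - 1742.59| = 131.64
store_east has higher sales by $131.64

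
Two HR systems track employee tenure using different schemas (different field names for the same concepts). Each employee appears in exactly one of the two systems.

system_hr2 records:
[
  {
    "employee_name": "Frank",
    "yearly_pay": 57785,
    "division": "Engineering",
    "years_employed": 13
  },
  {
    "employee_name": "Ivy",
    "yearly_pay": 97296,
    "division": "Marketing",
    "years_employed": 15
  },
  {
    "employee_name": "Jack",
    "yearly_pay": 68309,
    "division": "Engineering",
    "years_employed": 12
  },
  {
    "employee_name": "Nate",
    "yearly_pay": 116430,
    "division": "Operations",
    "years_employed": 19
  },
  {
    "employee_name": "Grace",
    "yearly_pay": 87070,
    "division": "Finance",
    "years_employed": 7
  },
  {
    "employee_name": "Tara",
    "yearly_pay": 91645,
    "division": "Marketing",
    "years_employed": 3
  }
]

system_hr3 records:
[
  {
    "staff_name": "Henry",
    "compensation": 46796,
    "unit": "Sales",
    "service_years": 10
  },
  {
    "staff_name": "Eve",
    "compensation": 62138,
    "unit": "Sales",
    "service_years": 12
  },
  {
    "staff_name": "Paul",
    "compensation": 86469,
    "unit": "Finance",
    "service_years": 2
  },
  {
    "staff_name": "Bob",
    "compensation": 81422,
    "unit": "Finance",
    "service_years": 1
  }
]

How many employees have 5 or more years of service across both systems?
7

Reconcile schemas: "years_employed" (system_hr2) = "service_years" (system_hr3) = years of service

From system_hr2: 5 employees with >= 5 years
From system_hr3: 2 employees with >= 5 years

Total: 5 + 2 = 7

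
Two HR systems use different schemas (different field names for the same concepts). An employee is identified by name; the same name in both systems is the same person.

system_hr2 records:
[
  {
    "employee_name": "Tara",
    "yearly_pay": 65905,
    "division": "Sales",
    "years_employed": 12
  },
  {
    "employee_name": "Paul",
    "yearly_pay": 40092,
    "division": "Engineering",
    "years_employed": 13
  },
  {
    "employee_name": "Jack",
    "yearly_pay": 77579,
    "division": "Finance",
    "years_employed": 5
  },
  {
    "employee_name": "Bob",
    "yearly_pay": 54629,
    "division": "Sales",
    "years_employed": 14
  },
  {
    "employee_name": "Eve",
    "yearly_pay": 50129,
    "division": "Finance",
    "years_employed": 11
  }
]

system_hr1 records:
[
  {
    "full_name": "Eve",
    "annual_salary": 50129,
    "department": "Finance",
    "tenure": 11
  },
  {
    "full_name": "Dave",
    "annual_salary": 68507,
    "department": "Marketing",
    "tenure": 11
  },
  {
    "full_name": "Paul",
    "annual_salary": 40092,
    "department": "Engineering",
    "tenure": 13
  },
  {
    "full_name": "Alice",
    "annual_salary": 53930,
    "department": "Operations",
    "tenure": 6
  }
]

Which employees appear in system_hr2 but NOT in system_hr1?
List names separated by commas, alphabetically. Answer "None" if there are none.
Bob, Jack, Tara

Schema mapping: "employee_name" (system_hr2) = "full_name" (system_hr1) = employee name

Names in system_hr2: ['Bob', 'Eve', 'Jack', 'Paul', 'Tara']
Names in system_hr1: ['Alice', 'Dave', 'Eve', 'Paul']

In system_hr2 but not system_hr1: ['Bob', 'Jack', 'Tara']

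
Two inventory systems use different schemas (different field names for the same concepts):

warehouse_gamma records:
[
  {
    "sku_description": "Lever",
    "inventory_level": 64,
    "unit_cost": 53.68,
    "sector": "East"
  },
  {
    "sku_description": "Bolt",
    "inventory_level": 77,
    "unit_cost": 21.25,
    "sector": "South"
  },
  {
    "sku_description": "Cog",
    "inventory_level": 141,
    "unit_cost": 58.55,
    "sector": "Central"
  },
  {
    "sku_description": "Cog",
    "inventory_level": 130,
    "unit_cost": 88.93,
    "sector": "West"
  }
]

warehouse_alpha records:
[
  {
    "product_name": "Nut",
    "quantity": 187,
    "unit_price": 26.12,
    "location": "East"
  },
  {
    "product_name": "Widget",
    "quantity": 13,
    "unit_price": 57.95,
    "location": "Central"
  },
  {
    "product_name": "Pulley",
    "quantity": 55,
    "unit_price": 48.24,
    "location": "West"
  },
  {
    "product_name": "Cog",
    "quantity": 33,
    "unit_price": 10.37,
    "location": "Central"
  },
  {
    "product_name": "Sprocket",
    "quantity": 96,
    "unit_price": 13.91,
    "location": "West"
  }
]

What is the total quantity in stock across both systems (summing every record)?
796

To reconcile these schemas, identify the field holding the quantity in stock in each system:
1. In warehouse_gamma it is "inventory_level"
2. In warehouse_alpha it is "quantity"

From warehouse_gamma: 64 + 77 + 141 + 130 = 412
From warehouse_alpha: 187 + 13 + 55 + 33 + 96 = 384

Total: 412 + 384 = 796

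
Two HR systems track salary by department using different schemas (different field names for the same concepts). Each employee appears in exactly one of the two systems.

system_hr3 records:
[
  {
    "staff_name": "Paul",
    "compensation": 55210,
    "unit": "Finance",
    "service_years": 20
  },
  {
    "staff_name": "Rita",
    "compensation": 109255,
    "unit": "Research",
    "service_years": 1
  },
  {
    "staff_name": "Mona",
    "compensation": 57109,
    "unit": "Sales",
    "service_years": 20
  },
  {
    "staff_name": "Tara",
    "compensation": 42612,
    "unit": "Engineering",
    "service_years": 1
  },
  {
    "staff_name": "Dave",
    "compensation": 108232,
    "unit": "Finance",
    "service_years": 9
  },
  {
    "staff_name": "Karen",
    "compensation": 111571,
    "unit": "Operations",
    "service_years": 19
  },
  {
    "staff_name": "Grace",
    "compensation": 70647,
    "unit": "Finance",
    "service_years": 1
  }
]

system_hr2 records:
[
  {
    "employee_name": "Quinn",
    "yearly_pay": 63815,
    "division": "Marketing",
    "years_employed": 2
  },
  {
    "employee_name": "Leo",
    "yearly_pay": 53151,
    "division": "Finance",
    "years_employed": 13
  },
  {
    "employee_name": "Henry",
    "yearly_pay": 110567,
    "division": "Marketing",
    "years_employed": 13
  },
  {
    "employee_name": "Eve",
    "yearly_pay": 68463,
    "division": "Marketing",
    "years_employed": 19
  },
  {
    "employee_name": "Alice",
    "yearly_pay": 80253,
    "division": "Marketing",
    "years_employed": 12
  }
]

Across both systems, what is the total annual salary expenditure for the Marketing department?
323098

Schema mappings:
- "unit" (system_hr3) = "division" (system_hr2) = department
- "compensation" (system_hr3) = "yearly_pay" (system_hr2) = salary

Marketing salaries from system_hr3: 0
Marketing salaries from system_hr2: 323098

Total: 0 + 323098 = 323098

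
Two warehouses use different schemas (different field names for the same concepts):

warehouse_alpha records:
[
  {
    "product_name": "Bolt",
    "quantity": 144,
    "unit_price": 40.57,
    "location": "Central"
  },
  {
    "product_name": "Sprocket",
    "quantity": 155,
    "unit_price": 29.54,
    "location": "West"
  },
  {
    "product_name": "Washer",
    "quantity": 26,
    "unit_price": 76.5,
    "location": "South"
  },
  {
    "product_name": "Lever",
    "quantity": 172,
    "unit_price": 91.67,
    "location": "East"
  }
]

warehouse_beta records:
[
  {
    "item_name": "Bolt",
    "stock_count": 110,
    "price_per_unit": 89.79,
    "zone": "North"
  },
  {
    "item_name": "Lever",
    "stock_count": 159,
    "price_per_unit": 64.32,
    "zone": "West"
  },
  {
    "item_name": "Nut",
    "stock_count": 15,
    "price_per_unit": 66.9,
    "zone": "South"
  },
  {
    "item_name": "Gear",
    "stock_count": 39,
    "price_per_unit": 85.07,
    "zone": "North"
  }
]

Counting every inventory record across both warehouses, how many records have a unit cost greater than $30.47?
7

Schema mapping: "unit_price" (warehouse_alpha) = "price_per_unit" (warehouse_beta) = unit cost

Records > $30.47 in warehouse_alpha: 3
Records > $30.47 in warehouse_beta: 4

Total count: 3 + 4 = 7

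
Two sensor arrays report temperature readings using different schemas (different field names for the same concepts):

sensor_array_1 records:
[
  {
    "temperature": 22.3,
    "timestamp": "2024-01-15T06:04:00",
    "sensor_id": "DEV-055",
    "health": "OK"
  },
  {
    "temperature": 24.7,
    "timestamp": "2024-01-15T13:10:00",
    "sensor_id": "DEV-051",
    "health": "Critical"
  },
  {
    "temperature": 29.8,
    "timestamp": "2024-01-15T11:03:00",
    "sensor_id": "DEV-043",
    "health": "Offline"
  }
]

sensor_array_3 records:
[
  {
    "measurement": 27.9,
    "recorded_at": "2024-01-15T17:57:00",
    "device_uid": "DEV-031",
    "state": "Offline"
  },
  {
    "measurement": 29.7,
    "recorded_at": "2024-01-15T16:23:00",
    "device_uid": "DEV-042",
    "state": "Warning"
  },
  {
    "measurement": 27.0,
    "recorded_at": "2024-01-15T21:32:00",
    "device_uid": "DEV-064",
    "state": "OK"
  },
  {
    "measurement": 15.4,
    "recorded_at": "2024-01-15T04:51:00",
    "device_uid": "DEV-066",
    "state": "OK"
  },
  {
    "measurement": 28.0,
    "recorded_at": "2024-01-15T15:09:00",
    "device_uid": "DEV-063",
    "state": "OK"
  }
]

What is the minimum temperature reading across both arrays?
15.4

Schema mapping: "temperature" (sensor_array_1) = "measurement" (sensor_array_3) = temperature reading

Minimum in sensor_array_1: 22.3
Minimum in sensor_array_3: 15.4

Overall minimum: min(22.3, 15.4) = 15.4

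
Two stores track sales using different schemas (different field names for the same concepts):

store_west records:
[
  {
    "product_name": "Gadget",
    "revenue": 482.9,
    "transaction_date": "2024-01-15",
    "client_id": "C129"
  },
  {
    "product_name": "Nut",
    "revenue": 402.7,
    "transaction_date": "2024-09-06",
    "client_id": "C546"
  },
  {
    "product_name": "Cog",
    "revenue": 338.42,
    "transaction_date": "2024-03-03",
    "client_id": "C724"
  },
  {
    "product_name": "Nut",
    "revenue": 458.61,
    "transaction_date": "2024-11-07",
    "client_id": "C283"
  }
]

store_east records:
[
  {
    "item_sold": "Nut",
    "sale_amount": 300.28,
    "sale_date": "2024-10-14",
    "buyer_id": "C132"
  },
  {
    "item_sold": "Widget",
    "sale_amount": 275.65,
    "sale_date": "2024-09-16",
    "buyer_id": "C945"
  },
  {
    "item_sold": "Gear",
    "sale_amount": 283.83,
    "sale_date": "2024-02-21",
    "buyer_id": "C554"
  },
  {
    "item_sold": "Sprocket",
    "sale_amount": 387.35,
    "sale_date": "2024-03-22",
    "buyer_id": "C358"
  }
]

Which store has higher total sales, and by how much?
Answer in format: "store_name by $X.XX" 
store_west by $435.52

Schema mapping: "revenue" (store_west) = "sale_amount" (store_east) = sale amount

Total for store_west: 1682.63
Total for store_east: 1247.11

Difference: |1682.63 - 1247.11| = 435.52
store_west has higher sales by $435.52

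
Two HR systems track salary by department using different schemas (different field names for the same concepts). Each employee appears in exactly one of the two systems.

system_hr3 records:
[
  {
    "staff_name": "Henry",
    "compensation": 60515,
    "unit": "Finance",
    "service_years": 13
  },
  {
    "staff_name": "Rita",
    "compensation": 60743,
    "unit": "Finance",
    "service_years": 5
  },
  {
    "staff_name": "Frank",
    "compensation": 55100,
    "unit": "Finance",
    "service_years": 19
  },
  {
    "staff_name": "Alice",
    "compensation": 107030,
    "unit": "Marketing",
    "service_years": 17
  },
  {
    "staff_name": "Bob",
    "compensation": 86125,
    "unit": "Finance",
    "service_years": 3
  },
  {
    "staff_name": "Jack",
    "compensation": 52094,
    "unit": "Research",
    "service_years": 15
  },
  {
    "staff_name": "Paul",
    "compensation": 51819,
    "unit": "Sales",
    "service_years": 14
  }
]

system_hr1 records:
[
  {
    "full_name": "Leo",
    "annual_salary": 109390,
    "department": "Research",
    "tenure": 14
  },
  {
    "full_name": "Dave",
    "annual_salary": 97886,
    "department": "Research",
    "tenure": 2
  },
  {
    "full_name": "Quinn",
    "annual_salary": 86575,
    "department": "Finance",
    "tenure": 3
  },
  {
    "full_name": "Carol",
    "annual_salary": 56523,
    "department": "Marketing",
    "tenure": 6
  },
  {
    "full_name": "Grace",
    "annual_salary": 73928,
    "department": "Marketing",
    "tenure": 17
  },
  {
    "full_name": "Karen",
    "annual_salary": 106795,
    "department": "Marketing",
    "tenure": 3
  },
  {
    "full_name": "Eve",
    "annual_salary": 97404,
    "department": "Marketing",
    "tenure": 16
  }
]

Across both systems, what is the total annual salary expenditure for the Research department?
259370

Schema mappings:
- "unit" (system_hr3) = "department" (system_hr1) = department
- "compensation" (system_hr3) = "annual_salary" (system_hr1) = salary

Research salaries from system_hr3: 52094
Research salaries from system_hr1: 207276

Total: 52094 + 207276 = 259370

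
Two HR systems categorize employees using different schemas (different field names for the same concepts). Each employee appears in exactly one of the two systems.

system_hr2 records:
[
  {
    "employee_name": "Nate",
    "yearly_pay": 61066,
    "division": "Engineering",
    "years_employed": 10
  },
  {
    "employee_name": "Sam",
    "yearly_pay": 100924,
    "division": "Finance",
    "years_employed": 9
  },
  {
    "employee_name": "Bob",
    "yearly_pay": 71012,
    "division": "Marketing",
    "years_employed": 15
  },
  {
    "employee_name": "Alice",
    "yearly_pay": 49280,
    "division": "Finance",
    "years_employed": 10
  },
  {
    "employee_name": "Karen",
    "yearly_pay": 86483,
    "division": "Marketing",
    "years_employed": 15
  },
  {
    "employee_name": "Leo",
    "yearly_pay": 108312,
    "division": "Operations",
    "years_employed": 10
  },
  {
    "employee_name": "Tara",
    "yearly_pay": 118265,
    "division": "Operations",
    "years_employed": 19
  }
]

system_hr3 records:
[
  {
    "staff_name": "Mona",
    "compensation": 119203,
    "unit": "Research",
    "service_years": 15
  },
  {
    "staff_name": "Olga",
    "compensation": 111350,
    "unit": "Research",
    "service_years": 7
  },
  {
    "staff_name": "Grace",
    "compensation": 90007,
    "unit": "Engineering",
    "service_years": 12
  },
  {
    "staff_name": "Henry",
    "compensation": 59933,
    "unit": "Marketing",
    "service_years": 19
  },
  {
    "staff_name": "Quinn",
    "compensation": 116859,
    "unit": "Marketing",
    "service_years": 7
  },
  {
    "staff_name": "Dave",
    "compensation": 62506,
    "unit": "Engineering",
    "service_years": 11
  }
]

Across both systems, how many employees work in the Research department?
2

Schema mapping: "division" (system_hr2) = "unit" (system_hr3) = department

Research employees in system_hr2: 0
Research employees in system_hr3: 2

Total in Research: 0 + 2 = 2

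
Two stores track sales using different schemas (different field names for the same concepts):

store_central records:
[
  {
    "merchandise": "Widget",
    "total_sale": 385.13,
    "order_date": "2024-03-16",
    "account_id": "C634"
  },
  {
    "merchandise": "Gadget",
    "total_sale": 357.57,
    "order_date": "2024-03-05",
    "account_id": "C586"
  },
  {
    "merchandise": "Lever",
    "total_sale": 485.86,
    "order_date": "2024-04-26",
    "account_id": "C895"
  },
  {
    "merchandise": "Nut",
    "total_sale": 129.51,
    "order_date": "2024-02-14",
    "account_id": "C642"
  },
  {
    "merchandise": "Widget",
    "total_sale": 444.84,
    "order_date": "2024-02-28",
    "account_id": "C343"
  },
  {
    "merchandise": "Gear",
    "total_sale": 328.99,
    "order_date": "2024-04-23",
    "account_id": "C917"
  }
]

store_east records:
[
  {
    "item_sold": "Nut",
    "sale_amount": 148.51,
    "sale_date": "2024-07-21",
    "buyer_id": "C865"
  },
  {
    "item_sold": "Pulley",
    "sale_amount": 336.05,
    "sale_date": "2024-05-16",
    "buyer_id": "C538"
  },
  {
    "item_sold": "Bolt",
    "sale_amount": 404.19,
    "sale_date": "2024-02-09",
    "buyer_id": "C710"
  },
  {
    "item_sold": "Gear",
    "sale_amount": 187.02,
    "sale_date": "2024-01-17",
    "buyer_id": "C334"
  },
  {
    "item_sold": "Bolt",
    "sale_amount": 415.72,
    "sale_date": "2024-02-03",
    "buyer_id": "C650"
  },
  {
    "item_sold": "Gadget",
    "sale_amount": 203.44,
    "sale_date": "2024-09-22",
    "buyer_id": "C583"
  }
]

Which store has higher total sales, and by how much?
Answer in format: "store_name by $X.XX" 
store_central by $436.97

Schema mapping: "total_sale" (store_central) = "sale_amount" (store_east) = sale amount

Total for store_central: 2131.90
Total for store_east: 1694.93

Difference: |2131.90 - 1694.93| = 436.97
store_central has higher sales by $436.97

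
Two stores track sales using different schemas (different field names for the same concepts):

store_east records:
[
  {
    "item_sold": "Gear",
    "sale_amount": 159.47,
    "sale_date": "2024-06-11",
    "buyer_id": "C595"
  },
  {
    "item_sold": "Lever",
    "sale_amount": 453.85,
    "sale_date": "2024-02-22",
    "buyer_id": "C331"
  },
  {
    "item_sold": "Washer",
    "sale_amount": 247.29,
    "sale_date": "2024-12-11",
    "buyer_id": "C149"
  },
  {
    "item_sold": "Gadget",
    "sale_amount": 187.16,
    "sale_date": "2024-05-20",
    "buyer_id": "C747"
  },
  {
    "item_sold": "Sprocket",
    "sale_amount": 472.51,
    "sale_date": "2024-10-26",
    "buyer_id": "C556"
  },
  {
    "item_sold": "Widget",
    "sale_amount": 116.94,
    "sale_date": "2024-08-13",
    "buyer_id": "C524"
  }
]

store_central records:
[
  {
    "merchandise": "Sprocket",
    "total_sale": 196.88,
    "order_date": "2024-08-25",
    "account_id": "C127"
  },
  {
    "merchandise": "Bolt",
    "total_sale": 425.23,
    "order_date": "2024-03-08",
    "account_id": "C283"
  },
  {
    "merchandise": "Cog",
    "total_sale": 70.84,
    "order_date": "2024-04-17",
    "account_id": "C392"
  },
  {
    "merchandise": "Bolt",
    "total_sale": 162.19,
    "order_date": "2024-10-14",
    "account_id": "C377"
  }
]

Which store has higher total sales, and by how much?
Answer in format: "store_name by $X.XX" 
store_east by $782.08

Schema mapping: "sale_amount" (store_east) = "total_sale" (store_central) = sale amount

Total for store_east: 1637.22
Total for store_central: 855.14

Difference: |1637.22 - 855.14| = 782.08
store_east has higher sales by $782.08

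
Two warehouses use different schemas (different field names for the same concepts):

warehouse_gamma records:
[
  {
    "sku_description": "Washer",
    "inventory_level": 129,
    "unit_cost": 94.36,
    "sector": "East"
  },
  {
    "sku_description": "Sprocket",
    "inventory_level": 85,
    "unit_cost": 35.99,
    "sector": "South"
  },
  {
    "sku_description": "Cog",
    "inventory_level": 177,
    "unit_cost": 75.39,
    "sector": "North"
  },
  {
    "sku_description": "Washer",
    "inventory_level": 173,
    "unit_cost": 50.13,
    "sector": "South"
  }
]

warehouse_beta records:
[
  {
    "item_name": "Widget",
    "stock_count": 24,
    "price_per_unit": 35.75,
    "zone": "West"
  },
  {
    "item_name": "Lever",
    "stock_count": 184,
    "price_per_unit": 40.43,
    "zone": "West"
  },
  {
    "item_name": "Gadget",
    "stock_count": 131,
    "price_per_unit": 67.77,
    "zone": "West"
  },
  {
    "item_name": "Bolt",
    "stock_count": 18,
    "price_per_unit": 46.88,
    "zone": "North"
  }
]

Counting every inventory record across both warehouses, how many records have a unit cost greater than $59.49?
3

Schema mapping: "unit_cost" (warehouse_gamma) = "price_per_unit" (warehouse_beta) = unit cost

Records > $59.49 in warehouse_gamma: 2
Records > $59.49 in warehouse_beta: 1

Total count: 2 + 1 = 3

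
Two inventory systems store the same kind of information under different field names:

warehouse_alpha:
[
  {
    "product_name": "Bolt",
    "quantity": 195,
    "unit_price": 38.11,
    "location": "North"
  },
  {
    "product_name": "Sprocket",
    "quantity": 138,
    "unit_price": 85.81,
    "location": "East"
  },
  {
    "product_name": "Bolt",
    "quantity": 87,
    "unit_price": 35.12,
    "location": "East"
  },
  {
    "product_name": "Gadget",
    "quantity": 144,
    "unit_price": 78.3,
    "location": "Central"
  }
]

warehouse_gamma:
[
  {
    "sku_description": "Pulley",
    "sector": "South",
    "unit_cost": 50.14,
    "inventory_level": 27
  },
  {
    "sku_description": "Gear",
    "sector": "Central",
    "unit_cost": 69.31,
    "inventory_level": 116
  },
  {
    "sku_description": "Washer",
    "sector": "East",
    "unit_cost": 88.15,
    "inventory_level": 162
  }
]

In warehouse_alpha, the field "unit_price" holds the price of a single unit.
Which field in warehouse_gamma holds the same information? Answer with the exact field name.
unit_cost

In warehouse_alpha, "unit_price" holds the price of a single unit.
The fields in warehouse_gamma are: "sku_description", "sector", "unit_cost", "inventory_level".
"unit_cost" is the match: the name refers to the same concept and its values are decimal currency amounts (e.g. 50.14, 69.31).
The other fields ("sku_description", "sector", "inventory_level") hold different kinds of data.

So "unit_price" in warehouse_alpha corresponds to "unit_cost" in warehouse_gamma.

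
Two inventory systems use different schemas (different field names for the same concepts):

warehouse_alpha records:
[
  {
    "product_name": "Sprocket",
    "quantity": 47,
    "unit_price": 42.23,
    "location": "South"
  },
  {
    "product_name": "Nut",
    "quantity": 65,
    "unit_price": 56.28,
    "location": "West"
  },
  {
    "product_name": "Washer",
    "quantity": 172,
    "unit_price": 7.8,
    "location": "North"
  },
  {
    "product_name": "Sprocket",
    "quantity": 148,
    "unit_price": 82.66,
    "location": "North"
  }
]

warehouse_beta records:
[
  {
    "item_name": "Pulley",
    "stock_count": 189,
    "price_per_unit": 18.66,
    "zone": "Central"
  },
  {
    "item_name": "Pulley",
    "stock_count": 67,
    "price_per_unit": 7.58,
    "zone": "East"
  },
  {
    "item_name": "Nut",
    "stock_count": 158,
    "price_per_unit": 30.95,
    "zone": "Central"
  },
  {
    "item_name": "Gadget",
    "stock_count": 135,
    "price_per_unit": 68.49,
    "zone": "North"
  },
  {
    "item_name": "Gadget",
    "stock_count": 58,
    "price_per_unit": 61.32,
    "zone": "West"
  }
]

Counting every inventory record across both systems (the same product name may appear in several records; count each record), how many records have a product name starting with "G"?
2

Schema mapping: "product_name" (warehouse_alpha) = "item_name" (warehouse_beta) = product name

Records with product name starting with "G" in warehouse_alpha: 0
Records with product name starting with "G" in warehouse_beta: 2

Total: 0 + 2 = 2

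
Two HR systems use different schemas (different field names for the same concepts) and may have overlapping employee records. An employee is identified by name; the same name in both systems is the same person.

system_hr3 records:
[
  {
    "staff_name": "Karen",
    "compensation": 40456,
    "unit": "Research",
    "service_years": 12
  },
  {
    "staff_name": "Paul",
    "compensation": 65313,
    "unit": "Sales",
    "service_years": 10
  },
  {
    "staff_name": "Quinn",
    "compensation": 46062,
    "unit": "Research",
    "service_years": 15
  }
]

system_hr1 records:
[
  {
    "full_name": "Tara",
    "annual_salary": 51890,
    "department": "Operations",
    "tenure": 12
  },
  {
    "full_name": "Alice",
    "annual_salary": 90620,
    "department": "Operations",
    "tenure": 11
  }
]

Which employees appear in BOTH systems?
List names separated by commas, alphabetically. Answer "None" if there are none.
None

Schema mapping: "staff_name" (system_hr3) = "full_name" (system_hr1) = employee name

Names in system_hr3: ['Karen', 'Paul', 'Quinn']
Names in system_hr1: ['Alice', 'Tara']

Intersection: None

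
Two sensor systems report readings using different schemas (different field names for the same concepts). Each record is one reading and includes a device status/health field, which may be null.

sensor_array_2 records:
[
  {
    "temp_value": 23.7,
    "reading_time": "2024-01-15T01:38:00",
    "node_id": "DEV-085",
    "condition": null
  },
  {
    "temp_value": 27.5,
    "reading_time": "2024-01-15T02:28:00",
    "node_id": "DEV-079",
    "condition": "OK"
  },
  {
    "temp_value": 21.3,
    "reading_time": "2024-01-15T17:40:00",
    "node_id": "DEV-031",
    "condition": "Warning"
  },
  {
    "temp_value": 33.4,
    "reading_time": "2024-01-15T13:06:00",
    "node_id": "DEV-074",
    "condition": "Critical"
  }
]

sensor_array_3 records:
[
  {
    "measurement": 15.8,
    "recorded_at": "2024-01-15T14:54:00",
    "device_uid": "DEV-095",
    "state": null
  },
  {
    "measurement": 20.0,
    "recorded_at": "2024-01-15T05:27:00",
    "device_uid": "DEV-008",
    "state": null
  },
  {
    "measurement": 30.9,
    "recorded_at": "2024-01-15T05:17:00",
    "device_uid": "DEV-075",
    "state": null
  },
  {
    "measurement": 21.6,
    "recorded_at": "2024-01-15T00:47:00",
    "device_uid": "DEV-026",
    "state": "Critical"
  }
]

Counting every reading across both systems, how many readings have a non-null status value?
4

Schema mapping: "condition" (sensor_array_2) = "state" (sensor_array_3) = status

Non-null in sensor_array_2: 3
Non-null in sensor_array_3: 1

Total non-null: 3 + 1 = 4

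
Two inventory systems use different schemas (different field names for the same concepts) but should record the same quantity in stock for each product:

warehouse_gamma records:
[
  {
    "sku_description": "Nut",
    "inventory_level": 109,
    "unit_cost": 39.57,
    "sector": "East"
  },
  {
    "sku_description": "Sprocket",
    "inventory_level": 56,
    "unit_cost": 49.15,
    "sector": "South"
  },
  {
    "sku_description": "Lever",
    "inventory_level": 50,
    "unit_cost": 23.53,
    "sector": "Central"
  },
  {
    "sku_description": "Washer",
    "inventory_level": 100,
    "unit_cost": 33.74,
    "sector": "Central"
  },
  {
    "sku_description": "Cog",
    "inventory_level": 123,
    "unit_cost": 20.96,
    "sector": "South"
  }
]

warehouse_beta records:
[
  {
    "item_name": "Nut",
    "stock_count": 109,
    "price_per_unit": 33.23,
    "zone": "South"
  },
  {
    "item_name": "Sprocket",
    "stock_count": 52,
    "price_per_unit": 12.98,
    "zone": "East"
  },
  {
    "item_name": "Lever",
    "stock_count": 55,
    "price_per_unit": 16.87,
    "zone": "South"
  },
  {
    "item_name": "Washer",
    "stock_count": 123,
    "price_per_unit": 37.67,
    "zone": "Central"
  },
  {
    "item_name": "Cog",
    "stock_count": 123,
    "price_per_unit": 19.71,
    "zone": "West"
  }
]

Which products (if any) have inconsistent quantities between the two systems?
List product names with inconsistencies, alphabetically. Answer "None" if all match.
Lever, Sprocket, Washer

Schema mappings:
- "sku_description" (warehouse_gamma) = "item_name" (warehouse_beta) = product name
- "inventory_level" (warehouse_gamma) = "stock_count" (warehouse_beta) = quantity

Comparison:
  Nut: 109 vs 109 - MATCH
  Sprocket: 56 vs 52 - MISMATCH
  Lever: 50 vs 55 - MISMATCH
  Washer: 100 vs 123 - MISMATCH
  Cog: 123 vs 123 - MATCH

Products with inconsistencies: Lever, Sprocket, Washer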